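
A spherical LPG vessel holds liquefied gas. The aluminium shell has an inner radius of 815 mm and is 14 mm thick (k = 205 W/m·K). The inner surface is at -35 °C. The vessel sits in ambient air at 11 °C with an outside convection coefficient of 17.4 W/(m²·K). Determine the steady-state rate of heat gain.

For a spherical shell R = (1/r₁ − 1/r₂)/(4πk); film R = 1/(h·4πr²). In series:
R_aluminium shell = (1/0.815 − 1/0.829)/(4π×205) = 8.044×10^-6 K/W
R_outer film = 1/(h·4πr_o²) = 1/(17.4×4π×0.829²) = 0.006655 K/W
R_total = 0.006663 K/W
Q = ΔT/R_total = 46/0.006663

Q ≈ 6900 W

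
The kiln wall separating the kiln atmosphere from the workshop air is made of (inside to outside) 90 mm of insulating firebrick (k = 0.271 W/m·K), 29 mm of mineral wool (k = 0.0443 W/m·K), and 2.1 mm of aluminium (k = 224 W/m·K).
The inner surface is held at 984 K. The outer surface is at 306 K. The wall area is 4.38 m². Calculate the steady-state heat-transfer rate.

Using the resistance-network approach (series):
R_insulating firebrick = L/(kA) = 0.09/(0.271×4.38) = 0.07582 K/W
R_mineral wool = L/(kA) = 0.029/(0.0443×4.38) = 0.1495 K/W
R_aluminium = L/(kA) = 0.0021/(224×4.38) = 2.14×10^-6 K/W
R_total = 0.2253 K/W
Q = ΔT / R_total = 678 / 0.2253

Q ≈ 3010 W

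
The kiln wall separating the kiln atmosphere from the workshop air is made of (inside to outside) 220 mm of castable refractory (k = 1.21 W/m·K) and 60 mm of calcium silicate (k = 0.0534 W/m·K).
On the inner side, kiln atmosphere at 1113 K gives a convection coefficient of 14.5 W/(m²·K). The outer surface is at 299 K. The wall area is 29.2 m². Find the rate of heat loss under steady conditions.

Q ≈ 17300 W

Model the wall as resistances in series:
R_inner film = 1/(h_i·A) = 1/(14.5×29.2) = 0.002362 K/W
R_castable refractory = L/(kA) = 0.22/(1.21×29.2) = 0.006227 K/W
R_calcium silicate = L/(kA) = 0.06/(0.0534×29.2) = 0.03848 K/W
R_total = 0.04707 K/W
Q = ΔT / R_total = 814 / 0.04707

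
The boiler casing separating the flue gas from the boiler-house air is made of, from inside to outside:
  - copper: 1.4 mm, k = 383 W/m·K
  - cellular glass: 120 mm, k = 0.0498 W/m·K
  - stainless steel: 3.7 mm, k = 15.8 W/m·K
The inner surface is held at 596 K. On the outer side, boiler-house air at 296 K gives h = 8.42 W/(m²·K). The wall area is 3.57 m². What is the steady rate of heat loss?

Q ≈ 424 W

Model the wall as resistances in series:
R_copper = L/(kA) = 0.0014/(383×3.57) = 1.024×10^-6 K/W
R_cellular glass = L/(kA) = 0.12/(0.0498×3.57) = 0.675 K/W
R_stainless steel = L/(kA) = 0.0037/(15.8×3.57) = 6.56×10^-5 K/W
R_outer film = 1/(h_o·A) = 1/(8.42×3.57) = 0.03327 K/W
R_total = 0.7083 K/W
Q = ΔT / R_total = 300 / 0.7083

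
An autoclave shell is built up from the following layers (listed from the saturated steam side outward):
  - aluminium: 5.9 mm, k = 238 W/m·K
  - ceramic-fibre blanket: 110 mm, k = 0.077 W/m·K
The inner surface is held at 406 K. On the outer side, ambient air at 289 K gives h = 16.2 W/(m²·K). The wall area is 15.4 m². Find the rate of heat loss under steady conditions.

Thermal resistances in series:
R_aluminium = L/(kA) = 0.0059/(238×15.4) = 1.61×10^-6 K/W
R_ceramic-fibre blanket = L/(kA) = 0.11/(0.077×15.4) = 0.09276 K/W
R_outer film = 1/(h_o·A) = 1/(16.2×15.4) = 0.004008 K/W
R_total = 0.09677 K/W
Q = ΔT / R_total = 117 / 0.09677

Q ≈ 1210 W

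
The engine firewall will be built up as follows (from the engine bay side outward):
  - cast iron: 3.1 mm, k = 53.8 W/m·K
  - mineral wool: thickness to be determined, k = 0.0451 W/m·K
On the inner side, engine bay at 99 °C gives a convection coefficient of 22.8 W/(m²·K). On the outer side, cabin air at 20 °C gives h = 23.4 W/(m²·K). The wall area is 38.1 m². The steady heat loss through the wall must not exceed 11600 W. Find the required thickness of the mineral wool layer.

Treating each layer as a thermal resistance in series:
R_inner film = 1/(h_i·A) = 1/(22.8×38.1) = 0.001151 K/W
R_cast iron = L/(kA) = 0.0031/(53.8×38.1) = 1.512×10^-6 K/W
R_outer film = 1/(h_o·A) = 1/(23.4×38.1) = 0.001122 K/W
Sum of the known resistances R_other = 0.002274 K/W
Required total resistance R_tot = ΔT/Q_allow = 79/11600 = 0.00681 K/W
R_mineral wool = R_tot − R_other = 0.004536 K/W
L = R·k·A = 0.004536×0.0451×38.1

L ≈ 7.79 mm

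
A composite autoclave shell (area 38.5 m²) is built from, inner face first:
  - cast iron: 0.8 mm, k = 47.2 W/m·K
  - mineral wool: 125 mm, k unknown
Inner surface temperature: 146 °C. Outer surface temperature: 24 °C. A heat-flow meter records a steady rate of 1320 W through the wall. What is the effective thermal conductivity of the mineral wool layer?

k ≈ 0.0351 W/(m·K)

Model the wall as resistances in series:
R_cast iron = L/(kA) = 0.0008/(47.2×38.5) = 4.402×10^-7 K/W
Sum of known resistances R_other = 4.402×10^-7 K/W
Total R = ΔT/Q = 122/1320 = 0.09242 K/W
R_mineral wool = R_total − R_other = 0.09242 K/W
k = L/(R·A) = 0.125/(0.09242×38.5)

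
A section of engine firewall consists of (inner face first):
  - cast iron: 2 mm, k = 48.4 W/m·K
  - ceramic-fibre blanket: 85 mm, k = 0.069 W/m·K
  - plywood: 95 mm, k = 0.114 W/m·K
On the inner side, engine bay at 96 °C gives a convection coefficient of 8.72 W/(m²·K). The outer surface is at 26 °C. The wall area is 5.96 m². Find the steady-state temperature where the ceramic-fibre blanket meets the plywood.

Thermal resistances in series:
R_inner film = 1/(h_i·A) = 1/(8.72×5.96) = 0.01924 K/W
R_cast iron = L/(kA) = 0.002/(48.4×5.96) = 6.933×10^-6 K/W
R_ceramic-fibre blanket = L/(kA) = 0.085/(0.069×5.96) = 0.2067 K/W
R_plywood = L/(kA) = 0.095/(0.114×5.96) = 0.1398 K/W
R_total = 0.3658 K/W;  Q = ΔT/R_total = 70/0.3658 = 191.4 W
T_interface = T_inner − Q·ΣR(inner→interface) = 96 − 191×0.2259

T ≈ 52.8 °C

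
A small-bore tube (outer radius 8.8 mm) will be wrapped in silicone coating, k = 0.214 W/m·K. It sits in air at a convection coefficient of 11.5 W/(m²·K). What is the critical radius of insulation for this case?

r_cr ≈ 18.6 mm

For a cylinder r_cr = k/h = 0.214/11.5
r_cr = 18.6 mm; since the bare radius (8.8 mm) is below r_cr, adding a thin layer of insulation will *increase* heat loss.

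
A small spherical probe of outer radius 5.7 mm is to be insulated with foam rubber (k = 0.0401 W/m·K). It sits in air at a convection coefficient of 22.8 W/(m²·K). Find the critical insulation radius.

r_cr ≈ 3.52 mm

For a sphere r_cr = 2k/h = 2×0.0401/22.8
r_cr = 3.52 mm; since the bare radius (5.7 mm) is above r_cr, any added insulation will reduce heat loss.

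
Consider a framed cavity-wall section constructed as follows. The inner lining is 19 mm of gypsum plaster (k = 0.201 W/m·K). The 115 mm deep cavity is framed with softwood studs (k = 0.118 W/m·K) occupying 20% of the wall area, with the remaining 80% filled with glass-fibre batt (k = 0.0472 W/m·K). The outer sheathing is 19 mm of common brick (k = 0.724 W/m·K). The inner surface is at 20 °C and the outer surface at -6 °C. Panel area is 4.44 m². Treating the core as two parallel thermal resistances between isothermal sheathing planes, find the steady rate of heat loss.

Q ≈ 57.9 W

Sheathing layers in series; stud and cavity paths in parallel between them.
R_inner = 0.019/(0.201×4.44) = 0.02129 K/W
R_stud  = 0.115/(0.118×0.2×4.44) = 1.097 K/W
R_cav   = 0.115/(0.0472×0.8×4.44) = 0.6859 K/W
1/R_core = 1/R_stud + 1/R_cav → R_core = 0.4221 K/W
R_outer = 0.019/(0.724×4.44) = 0.005911 K/W
R_total = 0.4493 K/W
Q = ΔT/R_total = 26/0.4493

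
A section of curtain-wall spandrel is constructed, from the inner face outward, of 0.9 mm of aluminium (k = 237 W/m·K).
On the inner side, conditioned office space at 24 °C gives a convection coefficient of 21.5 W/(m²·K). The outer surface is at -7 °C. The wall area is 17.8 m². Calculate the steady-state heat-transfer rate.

Model the wall as resistances in series:
R_inner film = 1/(h_i·A) = 1/(21.5×17.8) = 0.002613 K/W
R_aluminium = L/(kA) = 0.0009/(237×17.8) = 2.133×10^-7 K/W
R_total = 0.002613 K/W
Q = ΔT / R_total = 31 / 0.002613

Q ≈ 11900 W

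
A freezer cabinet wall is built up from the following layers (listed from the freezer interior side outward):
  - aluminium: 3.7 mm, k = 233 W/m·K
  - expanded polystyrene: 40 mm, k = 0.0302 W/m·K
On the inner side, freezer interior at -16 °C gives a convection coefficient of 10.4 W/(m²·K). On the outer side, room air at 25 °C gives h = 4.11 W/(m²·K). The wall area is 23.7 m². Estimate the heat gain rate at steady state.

Q ≈ 584 W

Series thermal resistances:
R_inner film = 1/(h_i·A) = 1/(10.4×23.7) = 0.004057 K/W
R_aluminium = L/(kA) = 0.0037/(233×23.7) = 6.7×10^-7 K/W
R_expanded polystyrene = L/(kA) = 0.04/(0.0302×23.7) = 0.05589 K/W
R_outer film = 1/(h_o·A) = 1/(4.11×23.7) = 0.01027 K/W
R_total = 0.07021 K/W
Q = ΔT / R_total = 41 / 0.07021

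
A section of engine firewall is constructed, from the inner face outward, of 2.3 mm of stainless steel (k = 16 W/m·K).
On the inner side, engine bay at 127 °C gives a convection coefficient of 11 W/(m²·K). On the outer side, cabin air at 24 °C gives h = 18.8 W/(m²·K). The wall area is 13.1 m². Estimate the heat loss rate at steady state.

Using the resistance-network approach (series):
R_inner film = 1/(h_i·A) = 1/(11×13.1) = 0.00694 K/W
R_stainless steel = L/(kA) = 0.0023/(16×13.1) = 1.097×10^-5 K/W
R_outer film = 1/(h_o·A) = 1/(18.8×13.1) = 0.00406 K/W
R_total = 0.01101 K/W
Q = ΔT / R_total = 103 / 0.01101

Q ≈ 9350 W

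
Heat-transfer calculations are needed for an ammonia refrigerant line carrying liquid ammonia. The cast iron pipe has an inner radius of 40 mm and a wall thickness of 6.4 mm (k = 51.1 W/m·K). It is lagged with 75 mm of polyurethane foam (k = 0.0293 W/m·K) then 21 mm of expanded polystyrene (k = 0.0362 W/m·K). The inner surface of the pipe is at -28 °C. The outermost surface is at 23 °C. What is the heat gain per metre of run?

Per-layer cylindrical resistances, series-summed:
R_cast iron pipe wall = ln(46.4/40)/(2π×51.1×1) = 4.623×10^-4 K/W
R_polyurethane foam = ln(121.4/46.4)/(2π×0.0293×1) = 5.224 K/W
R_expanded polystyrene = ln(142.4/121.4)/(2π×0.0362×1) = 0.7015 K/W
R_total = 5.926 K/W
Q = ΔT/R_total = 51/5.926

q′ ≈ 8.61 W/m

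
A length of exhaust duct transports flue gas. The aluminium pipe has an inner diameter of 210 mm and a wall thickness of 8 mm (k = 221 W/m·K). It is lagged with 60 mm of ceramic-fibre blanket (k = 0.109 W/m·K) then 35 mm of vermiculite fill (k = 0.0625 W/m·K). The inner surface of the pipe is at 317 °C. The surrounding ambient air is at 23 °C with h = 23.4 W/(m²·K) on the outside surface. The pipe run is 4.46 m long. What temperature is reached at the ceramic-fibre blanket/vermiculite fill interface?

Radial resistances (cylindrical: R_cond = ln(r_o/r_i)/(2πkL), R_conv = 1/(h·2πrL)):
R_aluminium pipe wall = ln(113/105)/(2π×221×4.46) = 1.186×10^-5 K/W
R_ceramic-fibre blanket = ln(173/113)/(2π×0.109×4.46) = 0.1394 K/W
R_vermiculite fill = ln(208/173)/(2π×0.0625×4.46) = 0.1052 K/W
R_outer film = 1/(h_o·2πr_oL) = 1/(23.4×2π×0.208×4.46) = 0.007332 K/W
R_total = 0.252 K/W
Q = ΔT/R_total = 294/0.252
Q = 1170 W
T_interface = T_inner − Q·ΣR(inner→interface) = 317 − 1170×0.1394

T ≈ 154 °C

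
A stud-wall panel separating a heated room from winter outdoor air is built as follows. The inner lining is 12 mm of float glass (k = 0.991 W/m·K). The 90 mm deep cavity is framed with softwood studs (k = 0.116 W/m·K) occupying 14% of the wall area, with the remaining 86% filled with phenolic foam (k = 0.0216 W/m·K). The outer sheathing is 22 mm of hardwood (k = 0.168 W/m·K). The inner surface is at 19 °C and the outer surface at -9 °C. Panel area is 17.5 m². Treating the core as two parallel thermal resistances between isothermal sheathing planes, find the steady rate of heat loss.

Q ≈ 180 W

Sheathing layers in series; stud and cavity paths in parallel between them.
R_inner = 0.012/(0.991×17.5) = 6.919×10^-4 K/W
R_stud  = 0.09/(0.116×0.14×17.5) = 0.3167 K/W
R_cav   = 0.09/(0.0216×0.86×17.5) = 0.2769 K/W
1/R_core = 1/R_stud + 1/R_cav → R_core = 0.1477 K/W
R_outer = 0.022/(0.168×17.5) = 0.007483 K/W
R_total = 0.1559 K/W
Q = ΔT/R_total = 28/0.1559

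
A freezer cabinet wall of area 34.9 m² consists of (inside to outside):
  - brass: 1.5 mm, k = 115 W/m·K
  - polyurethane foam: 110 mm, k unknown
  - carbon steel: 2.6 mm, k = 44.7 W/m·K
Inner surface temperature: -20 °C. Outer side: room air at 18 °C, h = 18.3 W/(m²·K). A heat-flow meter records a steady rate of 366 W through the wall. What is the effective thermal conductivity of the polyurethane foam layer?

Using the resistance-network approach (series):
R_brass = L/(kA) = 0.0015/(115×34.9) = 3.737×10^-7 K/W
R_carbon steel = L/(kA) = 0.0026/(44.7×34.9) = 1.667×10^-6 K/W
R_outer film = 1/(h_o·A) = 1/(18.3×34.9) = 0.001566 K/W
Sum of known resistances R_other = 0.001568 K/W
Total R = ΔT/Q = 38/366 = 0.1038 K/W
R_polyurethane foam = R_total − R_other = 0.1023 K/W
k = L/(R·A) = 0.11/(0.1023×34.9)

k ≈ 0.0308 W/(m·K)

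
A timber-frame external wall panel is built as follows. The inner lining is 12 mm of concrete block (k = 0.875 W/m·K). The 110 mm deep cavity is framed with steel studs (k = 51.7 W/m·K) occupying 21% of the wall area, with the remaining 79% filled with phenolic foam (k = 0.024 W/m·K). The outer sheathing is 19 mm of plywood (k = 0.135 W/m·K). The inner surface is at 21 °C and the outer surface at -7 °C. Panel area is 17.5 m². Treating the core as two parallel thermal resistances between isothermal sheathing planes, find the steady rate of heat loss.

Q ≈ 2980 W

Sheathing layers in series; stud and cavity paths in parallel between them.
R_inner = 0.012/(0.875×17.5) = 7.837×10^-4 K/W
R_stud  = 0.11/(51.7×0.21×17.5) = 5.79×10^-4 K/W
R_cav   = 0.11/(0.024×0.79×17.5) = 0.3315 K/W
1/R_core = 1/R_stud + 1/R_cav → R_core = 5.779×10^-4 K/W
R_outer = 0.019/(0.135×17.5) = 0.008042 K/W
R_total = 0.009404 K/W
Q = ΔT/R_total = 28/0.009404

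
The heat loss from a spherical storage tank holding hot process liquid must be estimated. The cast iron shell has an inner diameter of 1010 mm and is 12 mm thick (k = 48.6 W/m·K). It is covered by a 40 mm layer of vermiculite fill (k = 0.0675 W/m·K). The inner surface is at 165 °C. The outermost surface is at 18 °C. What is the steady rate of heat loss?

Q ≈ 897 W

Each spherical layer contributes R = (1/r_i − 1/r_o)/(4πk):
R_cast iron shell = (1/0.505 − 1/0.517)/(4π×48.6) = 7.526×10^-5 K/W
R_vermiculite fill = (1/0.517 − 1/0.557)/(4π×0.0675) = 0.1638 K/W
R_total = 0.1638 K/W
Q = ΔT/R_total = 147/0.1638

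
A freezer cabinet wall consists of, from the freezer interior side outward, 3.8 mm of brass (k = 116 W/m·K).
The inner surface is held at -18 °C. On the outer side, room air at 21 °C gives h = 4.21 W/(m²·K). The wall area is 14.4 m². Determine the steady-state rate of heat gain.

Using the resistance-network approach (series):
R_brass = L/(kA) = 0.0038/(116×14.4) = 2.275×10^-6 K/W
R_outer film = 1/(h_o·A) = 1/(4.21×14.4) = 0.0165 K/W
R_total = 0.0165 K/W
Q = ΔT / R_total = 39 / 0.0165

Q ≈ 2360 W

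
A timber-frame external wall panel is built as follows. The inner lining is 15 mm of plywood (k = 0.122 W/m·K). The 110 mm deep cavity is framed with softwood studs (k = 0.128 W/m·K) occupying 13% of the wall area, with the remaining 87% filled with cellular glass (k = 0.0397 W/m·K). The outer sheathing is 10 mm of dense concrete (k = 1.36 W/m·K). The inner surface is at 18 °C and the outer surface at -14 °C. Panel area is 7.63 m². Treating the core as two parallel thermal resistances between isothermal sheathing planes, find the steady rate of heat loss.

Q ≈ 107 W

Sheathing layers in series; stud and cavity paths in parallel between them.
R_inner = 0.015/(0.122×7.63) = 0.01611 K/W
R_stud  = 0.11/(0.128×0.13×7.63) = 0.8664 K/W
R_cav   = 0.11/(0.0397×0.87×7.63) = 0.4174 K/W
1/R_core = 1/R_stud + 1/R_cav → R_core = 0.2817 K/W
R_outer = 0.01/(1.36×7.63) = 9.637×10^-4 K/W
R_total = 0.2988 K/W
Q = ΔT/R_total = 32/0.2988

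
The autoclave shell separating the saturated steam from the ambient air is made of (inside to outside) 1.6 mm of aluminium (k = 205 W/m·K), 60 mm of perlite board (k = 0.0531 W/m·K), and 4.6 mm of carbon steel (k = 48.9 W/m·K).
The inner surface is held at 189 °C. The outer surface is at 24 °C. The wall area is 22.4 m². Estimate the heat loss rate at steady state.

Series thermal resistances:
R_aluminium = L/(kA) = 0.0016/(205×22.4) = 3.484×10^-7 K/W
R_perlite board = L/(kA) = 0.06/(0.0531×22.4) = 0.05044 K/W
R_carbon steel = L/(kA) = 0.0046/(48.9×22.4) = 4.2×10^-6 K/W
R_total = 0.05045 K/W
Q = ΔT / R_total = 165 / 0.05045

Q ≈ 3270 W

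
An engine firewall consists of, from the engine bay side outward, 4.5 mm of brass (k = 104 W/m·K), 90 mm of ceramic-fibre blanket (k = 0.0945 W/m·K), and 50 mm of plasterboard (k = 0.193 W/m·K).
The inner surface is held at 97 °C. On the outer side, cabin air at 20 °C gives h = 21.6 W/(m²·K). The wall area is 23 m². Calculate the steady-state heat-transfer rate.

Q ≈ 1410 W

Thermal resistances in series:
R_brass = L/(kA) = 0.0045/(104×23) = 1.881×10^-6 K/W
R_ceramic-fibre blanket = L/(kA) = 0.09/(0.0945×23) = 0.04141 K/W
R_plasterboard = L/(kA) = 0.05/(0.193×23) = 0.01126 K/W
R_outer film = 1/(h_o·A) = 1/(21.6×23) = 0.002013 K/W
R_total = 0.05469 K/W
Q = ΔT / R_total = 77 / 0.05469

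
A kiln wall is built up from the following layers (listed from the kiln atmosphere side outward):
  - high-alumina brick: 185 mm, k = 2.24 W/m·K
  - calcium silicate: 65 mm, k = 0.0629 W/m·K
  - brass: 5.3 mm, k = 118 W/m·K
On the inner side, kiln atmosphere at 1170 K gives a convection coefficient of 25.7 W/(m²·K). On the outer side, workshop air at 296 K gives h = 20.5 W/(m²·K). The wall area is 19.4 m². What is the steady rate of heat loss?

Q ≈ 14100 W

Using the resistance-network approach (series):
R_inner film = 1/(h_i·A) = 1/(25.7×19.4) = 0.002006 K/W
R_high-alumina brick = L/(kA) = 0.185/(2.24×19.4) = 0.004257 K/W
R_calcium silicate = L/(kA) = 0.065/(0.0629×19.4) = 0.05327 K/W
R_brass = L/(kA) = 0.0053/(118×19.4) = 2.315×10^-6 K/W
R_outer film = 1/(h_o·A) = 1/(20.5×19.4) = 0.002514 K/W
R_total = 0.06205 K/W
Q = ΔT / R_total = 874 / 0.06205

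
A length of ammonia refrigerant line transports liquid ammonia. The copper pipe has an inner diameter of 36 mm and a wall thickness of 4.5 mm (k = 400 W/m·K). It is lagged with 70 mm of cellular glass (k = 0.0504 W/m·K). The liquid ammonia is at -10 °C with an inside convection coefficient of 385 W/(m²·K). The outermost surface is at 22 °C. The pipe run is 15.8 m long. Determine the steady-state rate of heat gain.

Treating each annulus and film as a series resistance:
R_inner film = 1/(h_i·2πr₁L) = 1/(385×2π×0.018×15.8) = 0.001454 K/W
R_copper pipe wall = ln(22.5/18)/(2π×400×15.8) = 5.619×10^-6 K/W
R_cellular glass = ln(92.5/22.5)/(2π×0.0504×15.8) = 0.2825 K/W
R_total = 0.284 K/W
Q = ΔT/R_total = 32/0.284

Q ≈ 113 W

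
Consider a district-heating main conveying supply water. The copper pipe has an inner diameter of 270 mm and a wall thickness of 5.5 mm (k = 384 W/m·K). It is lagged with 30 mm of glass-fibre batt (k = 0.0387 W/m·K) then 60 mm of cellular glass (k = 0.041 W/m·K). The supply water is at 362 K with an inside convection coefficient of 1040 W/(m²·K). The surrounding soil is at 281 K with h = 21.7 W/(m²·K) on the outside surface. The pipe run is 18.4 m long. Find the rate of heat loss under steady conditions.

Treating each annulus and film as a series resistance:
R_inner film = 1/(h_i·2πr₁L) = 1/(1040×2π×0.135×18.4) = 6.161×10^-5 K/W
R_copper pipe wall = ln(140.5/135)/(2π×384×18.4) = 8.995×10^-7 K/W
R_glass-fibre batt = ln(170.5/140.5)/(2π×0.0387×18.4) = 0.04325 K/W
R_cellular glass = ln(230.5/170.5)/(2π×0.041×18.4) = 0.06361 K/W
R_outer film = 1/(h_o·2πr_oL) = 1/(21.7×2π×0.2305×18.4) = 0.001729 K/W
R_total = 0.1087 K/W
Q = ΔT/R_total = 81/0.1087

Q ≈ 745 W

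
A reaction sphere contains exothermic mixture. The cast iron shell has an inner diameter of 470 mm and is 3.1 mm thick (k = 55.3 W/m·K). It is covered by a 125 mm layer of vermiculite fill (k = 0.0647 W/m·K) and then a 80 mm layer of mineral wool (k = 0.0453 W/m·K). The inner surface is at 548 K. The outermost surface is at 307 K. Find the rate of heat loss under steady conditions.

For a spherical shell R = (1/r₁ − 1/r₂)/(4πk); film R = 1/(h·4πr²). In series:
R_cast iron shell = (1/0.235 − 1/0.2381)/(4π×55.3) = 7.973×10^-5 K/W
R_vermiculite fill = (1/0.2381 − 1/0.3631)/(4π×0.0647) = 1.778 K/W
R_mineral wool = (1/0.3631 − 1/0.4431)/(4π×0.0453) = 0.8735 K/W
R_total = 2.652 K/W
Q = ΔT/R_total = 241/2.652

Q ≈ 90.9 W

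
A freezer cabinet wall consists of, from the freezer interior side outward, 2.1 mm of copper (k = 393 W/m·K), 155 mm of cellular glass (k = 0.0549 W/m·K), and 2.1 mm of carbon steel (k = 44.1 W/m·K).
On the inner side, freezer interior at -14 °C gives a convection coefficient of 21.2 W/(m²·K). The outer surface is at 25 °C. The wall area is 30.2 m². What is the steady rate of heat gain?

Thermal resistances in series:
R_inner film = 1/(h_i·A) = 1/(21.2×30.2) = 0.001562 K/W
R_copper = L/(kA) = 0.0021/(393×30.2) = 1.769×10^-7 K/W
R_cellular glass = L/(kA) = 0.155/(0.0549×30.2) = 0.09349 K/W
R_carbon steel = L/(kA) = 0.0021/(44.1×30.2) = 1.577×10^-6 K/W
R_total = 0.09505 K/W
Q = ΔT / R_total = 39 / 0.09505

Q ≈ 410 W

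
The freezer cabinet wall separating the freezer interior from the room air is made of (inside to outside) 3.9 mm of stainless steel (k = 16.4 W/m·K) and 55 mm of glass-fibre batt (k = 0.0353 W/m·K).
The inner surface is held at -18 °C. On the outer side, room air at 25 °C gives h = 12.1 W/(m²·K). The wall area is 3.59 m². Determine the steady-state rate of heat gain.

Using the resistance-network approach (series):
R_stainless steel = L/(kA) = 0.0039/(16.4×3.59) = 6.624×10^-5 K/W
R_glass-fibre batt = L/(kA) = 0.055/(0.0353×3.59) = 0.434 K/W
R_outer film = 1/(h_o·A) = 1/(12.1×3.59) = 0.02302 K/W
R_total = 0.4571 K/W
Q = ΔT / R_total = 43 / 0.4571

Q ≈ 94.1 W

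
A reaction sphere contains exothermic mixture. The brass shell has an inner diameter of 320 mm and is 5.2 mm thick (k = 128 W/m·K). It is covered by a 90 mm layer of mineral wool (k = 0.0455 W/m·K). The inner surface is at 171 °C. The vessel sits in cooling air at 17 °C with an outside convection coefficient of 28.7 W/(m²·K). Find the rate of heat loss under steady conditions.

Q ≈ 40.8 W

Each spherical layer contributes R = (1/r_i − 1/r_o)/(4πk):
R_brass shell = (1/0.16 − 1/0.1652)/(4π×128) = 1.223×10^-4 K/W
R_mineral wool = (1/0.1652 − 1/0.2552)/(4π×0.0455) = 3.734 K/W
R_outer film = 1/(h·4πr_o²) = 1/(28.7×4π×0.2552²) = 0.04257 K/W
R_total = 3.776 K/W
Q = ΔT/R_total = 154/3.776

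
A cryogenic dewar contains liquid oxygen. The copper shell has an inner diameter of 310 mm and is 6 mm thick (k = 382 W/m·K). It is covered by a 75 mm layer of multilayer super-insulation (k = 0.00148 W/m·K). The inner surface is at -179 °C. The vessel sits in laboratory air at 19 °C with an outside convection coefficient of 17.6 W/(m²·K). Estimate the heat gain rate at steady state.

Q ≈ 1.86 W

Spherical conduction: R = (1/r_in − 1/r_out)/(4πk) per layer; series-sum.
R_copper shell = (1/0.155 − 1/0.161)/(4π×382) = 5.009×10^-5 K/W
R_multilayer super-insulation = (1/0.161 − 1/0.236)/(4π×0.00148) = 106.1 K/W
R_outer film = 1/(h·4πr_o²) = 1/(17.6×4π×0.236²) = 0.08118 K/W
R_total = 106.2 K/W
Q = ΔT/R_total = 198/106.2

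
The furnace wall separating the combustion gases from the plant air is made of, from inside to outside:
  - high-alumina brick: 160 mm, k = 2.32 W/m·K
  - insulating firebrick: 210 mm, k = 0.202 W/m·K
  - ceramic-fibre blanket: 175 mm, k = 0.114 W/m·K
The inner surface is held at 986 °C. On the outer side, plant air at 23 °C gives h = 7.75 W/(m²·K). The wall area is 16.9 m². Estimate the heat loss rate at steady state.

Thermal resistances in series:
R_high-alumina brick = L/(kA) = 0.16/(2.32×16.9) = 0.004081 K/W
R_insulating firebrick = L/(kA) = 0.21/(0.202×16.9) = 0.06152 K/W
R_ceramic-fibre blanket = L/(kA) = 0.175/(0.114×16.9) = 0.09083 K/W
R_outer film = 1/(h_o·A) = 1/(7.75×16.9) = 0.007635 K/W
R_total = 0.1641 K/W
Q = ΔT / R_total = 963 / 0.1641

Q ≈ 5870 W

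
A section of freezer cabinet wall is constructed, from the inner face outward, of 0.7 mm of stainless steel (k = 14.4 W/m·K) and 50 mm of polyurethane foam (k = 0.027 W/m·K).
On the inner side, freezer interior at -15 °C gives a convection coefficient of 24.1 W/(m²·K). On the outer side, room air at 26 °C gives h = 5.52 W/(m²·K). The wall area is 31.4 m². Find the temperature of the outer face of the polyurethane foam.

Series thermal resistances:
R_inner film = 1/(h_i·A) = 1/(24.1×31.4) = 0.001321 K/W
R_stainless steel = L/(kA) = 0.0007/(14.4×31.4) = 1.548×10^-6 K/W
R_polyurethane foam = L/(kA) = 0.05/(0.027×31.4) = 0.05898 K/W
R_outer film = 1/(h_o·A) = 1/(5.52×31.4) = 0.005769 K/W
R_total = 0.06607 K/W;  Q = ΔT/R_total = 41/0.06607 = 620.6 W
T_interface = T_inner + Q·ΣR(inner→interface) = -15 + 621×0.0603

T ≈ 22.4 °C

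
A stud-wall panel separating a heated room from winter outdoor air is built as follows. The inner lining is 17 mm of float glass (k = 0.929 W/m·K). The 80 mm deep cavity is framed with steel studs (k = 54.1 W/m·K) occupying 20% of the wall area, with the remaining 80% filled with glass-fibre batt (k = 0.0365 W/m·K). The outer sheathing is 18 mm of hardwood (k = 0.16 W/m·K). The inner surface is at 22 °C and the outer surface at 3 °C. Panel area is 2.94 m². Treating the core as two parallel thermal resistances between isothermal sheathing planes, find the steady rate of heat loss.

Sheathing layers in series; stud and cavity paths in parallel between them.
R_inner = 0.017/(0.929×2.94) = 0.006224 K/W
R_stud  = 0.08/(54.1×0.2×2.94) = 0.002515 K/W
R_cav   = 0.08/(0.0365×0.8×2.94) = 0.9319 K/W
1/R_core = 1/R_stud + 1/R_cav → R_core = 0.002508 K/W
R_outer = 0.018/(0.16×2.94) = 0.03827 K/W
R_total = 0.047 K/W
Q = ΔT/R_total = 19/0.047

Q ≈ 404 W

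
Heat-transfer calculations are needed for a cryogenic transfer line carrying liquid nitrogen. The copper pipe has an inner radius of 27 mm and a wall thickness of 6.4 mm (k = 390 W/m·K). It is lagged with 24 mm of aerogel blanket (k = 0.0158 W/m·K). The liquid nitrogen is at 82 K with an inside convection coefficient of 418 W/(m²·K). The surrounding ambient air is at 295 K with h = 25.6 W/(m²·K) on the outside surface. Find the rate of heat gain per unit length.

For a radial system each layer contributes R = ln(r_out/r_in)/(2πkL); films add R = 1/(hA).
R_inner film = 1/(h_i·2πr₁L) = 1/(418×2π×0.027×1) = 0.0141 K/W
R_copper pipe wall = ln(33.4/27)/(2π×390×1) = 8.681×10^-5 K/W
R_aerogel blanket = ln(57.4/33.4)/(2π×0.0158×1) = 5.454 K/W
R_outer film = 1/(h_o·2πr_oL) = 1/(25.6×2π×0.0574×1) = 0.1083 K/W
R_total = 5.577 K/W
Q = ΔT/R_total = 213/5.577

q′ ≈ 38.2 W/m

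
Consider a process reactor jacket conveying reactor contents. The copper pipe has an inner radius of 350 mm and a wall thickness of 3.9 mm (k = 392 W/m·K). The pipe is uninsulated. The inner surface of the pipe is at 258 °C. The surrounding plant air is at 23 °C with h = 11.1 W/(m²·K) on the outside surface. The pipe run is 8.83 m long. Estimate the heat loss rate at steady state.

Q ≈ 51200 W

Treating each annulus and film as a series resistance:
R_copper pipe wall = ln(353.9/350)/(2π×392×8.83) = 5.095×10^-7 K/W
R_outer film = 1/(h_o·2πr_oL) = 1/(11.1×2π×0.3539×8.83) = 0.004588 K/W
R_total = 0.004589 K/W
Q = ΔT/R_total = 235/0.004589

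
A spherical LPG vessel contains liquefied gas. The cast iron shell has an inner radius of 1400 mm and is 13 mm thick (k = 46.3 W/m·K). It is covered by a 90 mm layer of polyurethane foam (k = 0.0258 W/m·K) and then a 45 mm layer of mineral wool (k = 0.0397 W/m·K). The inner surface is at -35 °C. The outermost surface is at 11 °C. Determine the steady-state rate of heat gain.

Q ≈ 271 W

Each spherical layer contributes R = (1/r_i − 1/r_o)/(4πk):
R_cast iron shell = (1/1.4 − 1/1.413)/(4π×46.3) = 1.129×10^-5 K/W
R_polyurethane foam = (1/1.413 − 1/1.503)/(4π×0.0258) = 0.1307 K/W
R_mineral wool = (1/1.503 − 1/1.548)/(4π×0.0397) = 0.03877 K/W
R_total = 0.1695 K/W
Q = ΔT/R_total = 46/0.1695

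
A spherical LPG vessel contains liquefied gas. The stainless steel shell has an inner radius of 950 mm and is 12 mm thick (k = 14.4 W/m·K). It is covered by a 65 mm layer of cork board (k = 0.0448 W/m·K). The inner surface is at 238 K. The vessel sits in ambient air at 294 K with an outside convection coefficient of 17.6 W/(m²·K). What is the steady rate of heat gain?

Q ≈ 462 W

For a spherical shell R = (1/r₁ − 1/r₂)/(4πk); film R = 1/(h·4πr²). In series:
R_stainless steel shell = (1/0.95 − 1/0.962)/(4π×14.4) = 7.256×10^-5 K/W
R_cork board = (1/0.962 − 1/1.027)/(4π×0.0448) = 0.1169 K/W
R_outer film = 1/(h·4πr_o²) = 1/(17.6×4π×1.027²) = 0.004287 K/W
R_total = 0.1212 K/W
Q = ΔT/R_total = 56/0.1212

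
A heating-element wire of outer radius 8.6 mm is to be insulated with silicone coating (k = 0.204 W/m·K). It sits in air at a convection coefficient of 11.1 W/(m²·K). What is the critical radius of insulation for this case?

r_cr ≈ 18.4 mm

For a cylinder r_cr = k/h = 0.204/11.1
r_cr = 18.4 mm; since the bare radius (8.6 mm) is below r_cr, adding a thin layer of insulation will *increase* heat loss.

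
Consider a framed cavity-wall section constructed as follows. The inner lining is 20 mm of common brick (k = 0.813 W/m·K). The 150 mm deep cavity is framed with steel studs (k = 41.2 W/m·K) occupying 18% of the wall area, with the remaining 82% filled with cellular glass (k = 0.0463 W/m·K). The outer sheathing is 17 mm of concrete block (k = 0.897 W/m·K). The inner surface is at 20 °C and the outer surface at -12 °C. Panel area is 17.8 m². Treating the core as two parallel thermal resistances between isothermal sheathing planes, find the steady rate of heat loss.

Sheathing layers in series; stud and cavity paths in parallel between them.
R_inner = 0.02/(0.813×17.8) = 0.001382 K/W
R_stud  = 0.15/(41.2×0.18×17.8) = 0.001136 K/W
R_cav   = 0.15/(0.0463×0.82×17.8) = 0.222 K/W
1/R_core = 1/R_stud + 1/R_cav → R_core = 0.001131 K/W
R_outer = 0.017/(0.897×17.8) = 0.001065 K/W
R_total = 0.003577 K/W
Q = ΔT/R_total = 32/0.003577

Q ≈ 8950 W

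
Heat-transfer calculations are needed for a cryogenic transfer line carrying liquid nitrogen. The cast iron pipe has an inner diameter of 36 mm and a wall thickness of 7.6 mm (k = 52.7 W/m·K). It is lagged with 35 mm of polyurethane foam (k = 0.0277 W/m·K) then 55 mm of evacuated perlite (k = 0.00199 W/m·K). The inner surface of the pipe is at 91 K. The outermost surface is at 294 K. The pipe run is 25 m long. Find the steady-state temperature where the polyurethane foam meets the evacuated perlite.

T ≈ 109 K

Per-layer cylindrical resistances, series-summed:
R_cast iron pipe wall = ln(25.6/18)/(2π×52.7×25) = 4.255×10^-5 K/W
R_polyurethane foam = ln(60.6/25.6)/(2π×0.0277×25) = 0.198 K/W
R_evacuated perlite = ln(115.6/60.6)/(2π×0.00199×25) = 2.066 K/W
R_total = 2.264 K/W
Q = ΔT/R_total = 203/2.264
Q = 89.7 W
T_interface = T_inner + Q·ΣR(inner→interface) = 91 + 89.7×0.1981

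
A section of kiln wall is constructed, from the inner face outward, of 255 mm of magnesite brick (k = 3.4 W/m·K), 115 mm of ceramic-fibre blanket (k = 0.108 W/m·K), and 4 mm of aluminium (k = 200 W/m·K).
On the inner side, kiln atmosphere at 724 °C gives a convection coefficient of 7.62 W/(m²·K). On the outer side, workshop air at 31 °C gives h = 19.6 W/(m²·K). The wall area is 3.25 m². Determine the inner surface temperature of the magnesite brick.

T ≈ 655 °C

Series thermal resistances:
R_inner film = 1/(h_i·A) = 1/(7.62×3.25) = 0.04038 K/W
R_magnesite brick = L/(kA) = 0.255/(3.4×3.25) = 0.02308 K/W
R_ceramic-fibre blanket = L/(kA) = 0.115/(0.108×3.25) = 0.3276 K/W
R_aluminium = L/(kA) = 0.004/(200×3.25) = 6.154×10^-6 K/W
R_outer film = 1/(h_o·A) = 1/(19.6×3.25) = 0.0157 K/W
R_total = 0.4068 K/W;  Q = ΔT/R_total = 693/0.4068 = 1704 W
T_interface = T_inner − Q·ΣR(inner→interface) = 724 − 1700×0.04038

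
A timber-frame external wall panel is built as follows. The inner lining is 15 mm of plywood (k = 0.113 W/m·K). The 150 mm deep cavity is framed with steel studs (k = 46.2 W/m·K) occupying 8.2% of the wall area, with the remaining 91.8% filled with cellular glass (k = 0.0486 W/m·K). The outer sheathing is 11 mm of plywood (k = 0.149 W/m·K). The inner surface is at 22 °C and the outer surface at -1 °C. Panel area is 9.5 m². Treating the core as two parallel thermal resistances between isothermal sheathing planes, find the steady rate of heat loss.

Q ≈ 889 W

Sheathing layers in series; stud and cavity paths in parallel between them.
R_inner = 0.015/(0.113×9.5) = 0.01397 K/W
R_stud  = 0.15/(46.2×0.082×9.5) = 0.004168 K/W
R_cav   = 0.15/(0.0486×0.918×9.5) = 0.3539 K/W
1/R_core = 1/R_stud + 1/R_cav → R_core = 0.004119 K/W
R_outer = 0.011/(0.149×9.5) = 0.007771 K/W
R_total = 0.02586 K/W
Q = ΔT/R_total = 23/0.02586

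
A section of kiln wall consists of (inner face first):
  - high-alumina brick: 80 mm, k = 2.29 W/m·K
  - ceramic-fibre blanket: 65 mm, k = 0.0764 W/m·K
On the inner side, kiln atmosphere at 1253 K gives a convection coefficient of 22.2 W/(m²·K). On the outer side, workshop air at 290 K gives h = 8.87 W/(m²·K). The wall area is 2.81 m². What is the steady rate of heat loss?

Series thermal resistances:
R_inner film = 1/(h_i·A) = 1/(22.2×2.81) = 0.01603 K/W
R_high-alumina brick = L/(kA) = 0.08/(2.29×2.81) = 0.01243 K/W
R_ceramic-fibre blanket = L/(kA) = 0.065/(0.0764×2.81) = 0.3028 K/W
R_outer film = 1/(h_o·A) = 1/(8.87×2.81) = 0.04012 K/W
R_total = 0.3714 K/W
Q = ΔT / R_total = 963 / 0.3714

Q ≈ 2590 W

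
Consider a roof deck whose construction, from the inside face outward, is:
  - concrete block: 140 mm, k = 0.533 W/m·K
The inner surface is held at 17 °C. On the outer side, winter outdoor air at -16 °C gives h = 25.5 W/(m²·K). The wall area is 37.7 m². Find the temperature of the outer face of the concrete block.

T ≈ -11.7 °C

Using the resistance-network approach (series):
R_concrete block = L/(kA) = 0.14/(0.533×37.7) = 0.006967 K/W
R_outer film = 1/(h_o·A) = 1/(25.5×37.7) = 0.00104 K/W
R_total = 0.008007 K/W;  Q = ΔT/R_total = 33/0.008007 = 4121 W
T_interface = T_inner − Q·ΣR(inner→interface) = 17 − 4120×0.006967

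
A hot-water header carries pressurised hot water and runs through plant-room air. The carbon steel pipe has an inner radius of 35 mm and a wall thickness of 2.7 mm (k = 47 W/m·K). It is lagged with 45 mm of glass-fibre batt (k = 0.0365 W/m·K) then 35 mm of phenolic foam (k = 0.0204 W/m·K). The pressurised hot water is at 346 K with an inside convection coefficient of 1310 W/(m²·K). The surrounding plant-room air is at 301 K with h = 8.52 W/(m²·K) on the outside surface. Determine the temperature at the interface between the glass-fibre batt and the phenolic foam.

T ≈ 322 K

Cylindrical conduction, so R = ln(r₂/r₁)/(2πkL) per layer, in series:
R_inner film = 1/(h_i·2πr₁L) = 1/(1310×2π×0.035×1) = 0.003471 K/W
R_carbon steel pipe wall = ln(37.7/35)/(2π×47×1) = 2.516×10^-4 K/W
R_glass-fibre batt = ln(82.7/37.7)/(2π×0.0365×1) = 3.425 K/W
R_phenolic foam = ln(117.7/82.7)/(2π×0.0204×1) = 2.753 K/W
R_outer film = 1/(h_o·2πr_oL) = 1/(8.52×2π×0.1177×1) = 0.1587 K/W
R_total = 6.341 K/W
Q = ΔT/R_total = 45/6.341
Q = 7.1 W/m
T_interface = T_inner − Q·ΣR(inner→interface) = 346 − 7.1×3.429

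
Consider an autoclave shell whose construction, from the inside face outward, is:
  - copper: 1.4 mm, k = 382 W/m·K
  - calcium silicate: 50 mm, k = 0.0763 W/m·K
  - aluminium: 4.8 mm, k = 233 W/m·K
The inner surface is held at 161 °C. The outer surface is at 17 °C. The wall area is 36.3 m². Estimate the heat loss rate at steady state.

Thermal resistances in series:
R_copper = L/(kA) = 0.0014/(382×36.3) = 1.01×10^-7 K/W
R_calcium silicate = L/(kA) = 0.05/(0.0763×36.3) = 0.01805 K/W
R_aluminium = L/(kA) = 0.0048/(233×36.3) = 5.675×10^-7 K/W
R_total = 0.01805 K/W
Q = ΔT / R_total = 144 / 0.01805

Q ≈ 7980 W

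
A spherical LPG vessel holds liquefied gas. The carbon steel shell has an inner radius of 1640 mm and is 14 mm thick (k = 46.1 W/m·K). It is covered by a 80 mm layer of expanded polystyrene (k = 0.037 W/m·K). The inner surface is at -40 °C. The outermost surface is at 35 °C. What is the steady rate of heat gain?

Q ≈ 1250 W

Each spherical layer contributes R = (1/r_i − 1/r_o)/(4πk):
R_carbon steel shell = (1/1.64 − 1/1.654)/(4π×46.1) = 8.909×10^-6 K/W
R_expanded polystyrene = (1/1.654 − 1/1.734)/(4π×0.037) = 0.05999 K/W
R_total = 0.06 K/W
Q = ΔT/R_total = 75/0.06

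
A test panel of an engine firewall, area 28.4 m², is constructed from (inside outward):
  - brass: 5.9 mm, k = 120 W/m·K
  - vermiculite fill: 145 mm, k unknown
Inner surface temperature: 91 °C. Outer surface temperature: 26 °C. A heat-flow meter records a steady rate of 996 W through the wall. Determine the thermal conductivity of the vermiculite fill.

Thermal resistances in series:
R_brass = L/(kA) = 0.0059/(120×28.4) = 1.731×10^-6 K/W
Sum of known resistances R_other = 1.731×10^-6 K/W
Total R = ΔT/Q = 65/996 = 0.06526 K/W
R_vermiculite fill = R_total − R_other = 0.06526 K/W
k = L/(R·A) = 0.145/(0.06526×28.4)

k ≈ 0.0782 W/(m·K)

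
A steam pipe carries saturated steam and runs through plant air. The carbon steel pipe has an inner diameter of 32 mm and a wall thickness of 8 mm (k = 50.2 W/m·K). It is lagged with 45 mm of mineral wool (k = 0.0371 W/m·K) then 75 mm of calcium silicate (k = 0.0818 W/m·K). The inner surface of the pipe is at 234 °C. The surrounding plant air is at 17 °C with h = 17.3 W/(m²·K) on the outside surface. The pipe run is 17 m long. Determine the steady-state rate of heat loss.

Q ≈ 612 W

Treating each annulus and film as a series resistance:
R_carbon steel pipe wall = ln(24/16)/(2π×50.2×17) = 7.562×10^-5 K/W
R_mineral wool = ln(69/24)/(2π×0.0371×17) = 0.2665 K/W
R_calcium silicate = ln(144/69)/(2π×0.0818×17) = 0.0842 K/W
R_outer film = 1/(h_o·2πr_oL) = 1/(17.3×2π×0.144×17) = 0.003758 K/W
R_total = 0.3545 K/W
Q = ΔT/R_total = 217/0.3545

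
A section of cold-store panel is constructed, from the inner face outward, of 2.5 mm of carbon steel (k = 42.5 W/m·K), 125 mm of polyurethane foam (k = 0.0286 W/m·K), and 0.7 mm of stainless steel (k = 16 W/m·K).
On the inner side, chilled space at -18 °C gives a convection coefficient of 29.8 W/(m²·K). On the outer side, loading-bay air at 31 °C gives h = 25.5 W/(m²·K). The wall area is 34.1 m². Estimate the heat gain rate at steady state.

Series thermal resistances:
R_inner film = 1/(h_i·A) = 1/(29.8×34.1) = 9.841×10^-4 K/W
R_carbon steel = L/(kA) = 0.0025/(42.5×34.1) = 1.725×10^-6 K/W
R_polyurethane foam = L/(kA) = 0.125/(0.0286×34.1) = 0.1282 K/W
R_stainless steel = L/(kA) = 0.0007/(16×34.1) = 1.283×10^-6 K/W
R_outer film = 1/(h_o·A) = 1/(25.5×34.1) = 0.00115 K/W
R_total = 0.1303 K/W
Q = ΔT / R_total = 49 / 0.1303

Q ≈ 376 W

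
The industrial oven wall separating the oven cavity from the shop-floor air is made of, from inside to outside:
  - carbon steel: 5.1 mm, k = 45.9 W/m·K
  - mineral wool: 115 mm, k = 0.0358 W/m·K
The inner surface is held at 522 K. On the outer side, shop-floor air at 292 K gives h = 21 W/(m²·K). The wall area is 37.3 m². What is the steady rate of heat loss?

Q ≈ 2630 W

Using the resistance-network approach (series):
R_carbon steel = L/(kA) = 0.0051/(45.9×37.3) = 2.979×10^-6 K/W
R_mineral wool = L/(kA) = 0.115/(0.0358×37.3) = 0.08612 K/W
R_outer film = 1/(h_o·A) = 1/(21×37.3) = 0.001277 K/W
R_total = 0.0874 K/W
Q = ΔT / R_total = 230 / 0.0874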